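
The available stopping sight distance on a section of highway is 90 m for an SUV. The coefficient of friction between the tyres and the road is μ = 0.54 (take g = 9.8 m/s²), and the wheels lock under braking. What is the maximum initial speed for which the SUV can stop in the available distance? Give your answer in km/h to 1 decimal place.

a = μg = 0.54 × 9.8 = 5.292 m/s².
v²/(2a) = d ⇒ v = √(2 × 5.292 × 90) = √952.56 = 30.8636 m/s.
30.8636 m/s × 3.6 = 111.109 km/h.

Maximum speed ≈ 111.1 km/h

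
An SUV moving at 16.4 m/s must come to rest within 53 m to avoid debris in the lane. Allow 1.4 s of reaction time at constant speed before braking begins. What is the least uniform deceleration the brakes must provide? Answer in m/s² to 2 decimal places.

Required deceleration ≈ 4.48 m/s²

Distance covered during reaction = 16.4000 × 1.4 = 22.960 m.
Distance available for braking: 53 − 22.960 = 30.040 m.
v² = 2a·d ⇒ a = v²/(2d) = 16.4000² / (2 × 30.040) = 268.960 / 60.080 = 4.4767 m/s².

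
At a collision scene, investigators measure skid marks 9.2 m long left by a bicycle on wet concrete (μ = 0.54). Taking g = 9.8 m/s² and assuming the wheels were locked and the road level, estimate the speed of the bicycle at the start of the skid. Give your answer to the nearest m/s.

Initial speed ≈ 10 m/s

Deceleration a = μg = 0.54 × 9.8 = 5.292 m/s².
v = √(2a·d) = √(2 × 5.292 × 9.2) = √97.373 = 9.8678 m/s.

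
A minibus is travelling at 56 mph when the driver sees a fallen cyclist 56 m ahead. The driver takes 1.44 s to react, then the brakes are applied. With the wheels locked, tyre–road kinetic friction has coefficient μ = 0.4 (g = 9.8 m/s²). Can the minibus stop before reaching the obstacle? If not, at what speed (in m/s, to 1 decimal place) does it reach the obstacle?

56 mph × 0.44704 = 25.0342 m/s.
a = μg = 0.4 × 9.8 = 3.920 m/s².
Reaction distance = 25.0342 × 1.44 = 36.049 m.
Braking distance needed to stop: v²/(2a) = 626.711 / 7.840 = 79.938 m, so total needed = 36.049 + 79.938 = 115.987 m > 56 m — it cannot stop.
Distance remaining when braking begins: 56 − 36.049 = 19.951 m.
v² = v₀² − 2a·d = 626.711 − 2 × 3.920 × 19.951 = 470.295 m²/s².
v = √470.295 = 21.686 m/s.

No — it strikes the obstacle at 21.7 m/s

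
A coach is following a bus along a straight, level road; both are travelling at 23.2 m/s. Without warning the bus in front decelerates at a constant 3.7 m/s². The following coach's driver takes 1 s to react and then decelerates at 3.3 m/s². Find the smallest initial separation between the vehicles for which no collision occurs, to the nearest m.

Leader travels v²/(2a_L) = 538.240 / 7.400 = 72.735 m before stopping.
Follower covers v·t_r = 23.2000 × 1 = 23.200 m while reacting, then v²/(2a_F) = 538.240 / 6.600 = 81.552 m while braking, for a total of 23.200 + 81.552 = 104.752 m.
Since a_F ≤ a_L and the follower starts braking later, the follower is never slower than the leader, so the closest approach is when both have stopped.
Minimum gap = 104.752 − 72.735 = 32.017 m.

Minimum gap ≈ 32 m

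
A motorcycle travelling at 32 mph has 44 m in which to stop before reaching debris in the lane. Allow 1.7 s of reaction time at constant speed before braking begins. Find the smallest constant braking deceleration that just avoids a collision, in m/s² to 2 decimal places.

Required deceleration ≈ 5.20 m/s²

32 mph × 0.44704 = 14.3053 m/s.
Distance covered during reaction = 14.3053 × 1.7 = 24.319 m.
Distance available for braking: 44 − 24.319 = 19.681 m.
v² = 2a·d ⇒ a = v²/(2d) = 14.3053² / (2 × 19.681) = 204.642 / 39.362 = 5.1990 m/s².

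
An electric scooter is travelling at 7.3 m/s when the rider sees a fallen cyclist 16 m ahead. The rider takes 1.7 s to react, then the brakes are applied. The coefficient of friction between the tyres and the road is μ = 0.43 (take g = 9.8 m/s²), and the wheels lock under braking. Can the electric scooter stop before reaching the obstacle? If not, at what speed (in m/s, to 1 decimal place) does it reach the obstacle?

a = μg = 0.43 × 9.8 = 4.214 m/s².
Reaction distance = 7.3000 × 1.7 = 12.410 m.
Braking distance needed to stop: v²/(2a) = 53.290 / 8.428 = 6.323 m, so total needed = 12.410 + 6.323 = 18.733 m > 16 m — it cannot stop.
Distance remaining when braking begins: 16 − 12.410 = 3.590 m.
v² = v₀² − 2a·d = 53.290 − 2 × 4.214 × 3.590 = 23.033 m²/s².
v = √23.033 = 4.799 m/s.

No — it strikes the obstacle at 4.8 m/s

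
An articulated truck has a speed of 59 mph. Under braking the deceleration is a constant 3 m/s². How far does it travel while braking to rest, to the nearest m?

Braking distance ≈ 116 m

59 mph × 0.44704 = 26.3754 m/s.
Braking distance = v²/(2a) = 26.3754² / (2 × 3.000) = 695.662 / 6.000 = 115.944 m.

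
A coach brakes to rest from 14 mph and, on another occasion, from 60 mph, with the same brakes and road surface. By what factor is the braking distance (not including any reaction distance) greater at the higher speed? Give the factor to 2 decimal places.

Braking distance d = v²/(2a), so with a fixed, d ∝ v².
Factor = (60/14)² = 4.2857² = 18.3672.

Factor ≈ 18.37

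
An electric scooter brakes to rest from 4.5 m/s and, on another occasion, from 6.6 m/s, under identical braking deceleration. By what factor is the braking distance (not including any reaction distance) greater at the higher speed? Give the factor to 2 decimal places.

Braking distance d = v²/(2a), so with a fixed, d ∝ v².
Factor = (6.6/4.5)² = 1.4667² = 2.1512.

Factor ≈ 2.15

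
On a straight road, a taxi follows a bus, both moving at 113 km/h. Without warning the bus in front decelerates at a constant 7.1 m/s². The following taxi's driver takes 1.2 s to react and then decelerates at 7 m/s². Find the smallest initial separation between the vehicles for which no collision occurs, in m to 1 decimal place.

Minimum gap ≈ 38.7 m

113 km/h ÷ 3.6 = 31.3889 m/s.
Leader travels v²/(2a_L) = 985.263 / 14.200 = 69.385 m before stopping.
Follower covers v·t_r = 31.3889 × 1.2 = 37.667 m while reacting, then v²/(2a_F) = 985.263 / 14.000 = 70.376 m while braking, for a total of 37.667 + 70.376 = 108.043 m.
Since a_F ≤ a_L and the follower starts braking later, the follower is never slower than the leader, so the closest approach is when both have stopped.
Minimum gap = 108.043 − 69.385 = 38.658 m.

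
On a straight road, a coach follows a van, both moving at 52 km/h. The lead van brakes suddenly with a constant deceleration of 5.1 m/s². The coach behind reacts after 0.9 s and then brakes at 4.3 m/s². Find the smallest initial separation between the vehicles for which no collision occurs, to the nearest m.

52 km/h ÷ 3.6 = 14.4444 m/s.
Leader travels v²/(2a_L) = 208.641 / 10.200 = 20.455 m before stopping.
Follower covers v·t_r = 14.4444 × 0.9 = 13.000 m while reacting, then v²/(2a_F) = 208.641 / 8.600 = 24.261 m while braking, for a total of 13.000 + 24.261 = 37.261 m.
Since a_F ≤ a_L and the follower starts braking later, the follower is never slower than the leader, so the closest approach is when both have stopped.
Minimum gap = 37.261 − 20.455 = 16.806 m.

Minimum gap ≈ 17 m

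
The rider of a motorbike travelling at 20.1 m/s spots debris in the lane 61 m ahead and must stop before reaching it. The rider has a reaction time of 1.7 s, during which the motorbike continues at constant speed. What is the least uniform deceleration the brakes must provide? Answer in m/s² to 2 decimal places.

Required deceleration ≈ 7.53 m/s²

Distance covered during reaction = 20.1000 × 1.7 = 34.170 m.
Distance available for braking: 61 − 34.170 = 26.830 m.
v² = 2a·d ⇒ a = v²/(2d) = 20.1000² / (2 × 26.830) = 404.010 / 53.660 = 7.5291 m/s².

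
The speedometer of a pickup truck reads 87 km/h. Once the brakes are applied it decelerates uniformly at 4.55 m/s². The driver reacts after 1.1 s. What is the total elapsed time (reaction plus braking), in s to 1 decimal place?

87 km/h ÷ 3.6 = 24.1667 m/s.
Braking time = v/a = 24.1667 / 4.550 = 5.311 s.
Total = 1.1 + 5.311 = 6.411 s.

Total time ≈ 6.4 s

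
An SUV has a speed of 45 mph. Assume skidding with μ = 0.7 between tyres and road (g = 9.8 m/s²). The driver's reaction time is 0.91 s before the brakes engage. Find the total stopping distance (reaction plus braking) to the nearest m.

Total stopping distance ≈ 48 m

45 mph × 0.44704 = 20.1168 m/s.
a = μg = 0.7 × 9.8 = 6.860 m/s².
Reaction distance = v·t_r = 20.1168 × 0.91 = 18.306 m.
Braking distance = v²/(2a) = 20.1168² / (2 × 6.860) = 404.686 / 13.720 = 29.496 m.
Total = 18.306 + 29.496 = 47.802 m.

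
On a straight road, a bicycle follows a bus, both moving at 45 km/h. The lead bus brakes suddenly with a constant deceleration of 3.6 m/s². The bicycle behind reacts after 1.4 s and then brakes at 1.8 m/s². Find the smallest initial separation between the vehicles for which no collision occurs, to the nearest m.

45 km/h ÷ 3.6 = 12.5000 m/s.
Leader travels v²/(2a_L) = 156.250 / 7.200 = 21.701 m before stopping.
Follower covers v·t_r = 12.5000 × 1.4 = 17.500 m while reacting, then v²/(2a_F) = 156.250 / 3.600 = 43.403 m while braking, for a total of 17.500 + 43.403 = 60.903 m.
Since a_F ≤ a_L and the follower starts braking later, the follower is never slower than the leader, so the closest approach is when both have stopped.
Minimum gap = 60.903 − 21.701 = 39.202 m.

Minimum gap ≈ 39 m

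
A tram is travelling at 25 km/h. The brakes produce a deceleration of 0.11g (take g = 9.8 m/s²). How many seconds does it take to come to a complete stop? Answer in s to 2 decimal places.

25 km/h ÷ 3.6 = 6.9444 m/s.
a = 0.11 × 9.8 = 1.078 m/s².
Braking time = v/a = 6.9444 / 1.078 = 6.442 s.

Braking time ≈ 6.44 s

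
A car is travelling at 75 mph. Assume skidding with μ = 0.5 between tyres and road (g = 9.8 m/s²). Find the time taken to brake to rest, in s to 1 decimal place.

75 mph × 0.44704 = 33.5280 m/s.
a = μg = 0.5 × 9.8 = 4.900 m/s².
Braking time = v/a = 33.5280 / 4.900 = 6.842 s.

Braking time ≈ 6.8 s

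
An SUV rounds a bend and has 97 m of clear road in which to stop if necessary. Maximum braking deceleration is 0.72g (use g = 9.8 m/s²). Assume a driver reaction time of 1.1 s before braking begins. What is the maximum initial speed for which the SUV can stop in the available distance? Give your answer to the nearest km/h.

a = 0.72 × 9.8 = 7.056 m/s².
Stopping distance: v·t_r + v²/(2a) = 97 with t_r = 1.1 s and a = 7.056 m/s².
So v² + 15.523 v − 1368.86 = 0.
Positive root: v = −a·t_r + √((a·t_r)² + 2a·d) = −7.762 + √(60.249 + 1368.86) = 30.0416 m/s.
30.0416 m/s × 3.6 = 108.150 km/h.

Maximum speed ≈ 108 km/h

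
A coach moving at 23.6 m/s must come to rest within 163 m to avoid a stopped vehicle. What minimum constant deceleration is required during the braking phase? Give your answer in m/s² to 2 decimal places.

v² = 2a·d ⇒ a = v²/(2d) = 23.6000² / (2 × 163.000) = 556.960 / 326.000 = 1.7085 m/s².

Required deceleration ≈ 1.71 m/s²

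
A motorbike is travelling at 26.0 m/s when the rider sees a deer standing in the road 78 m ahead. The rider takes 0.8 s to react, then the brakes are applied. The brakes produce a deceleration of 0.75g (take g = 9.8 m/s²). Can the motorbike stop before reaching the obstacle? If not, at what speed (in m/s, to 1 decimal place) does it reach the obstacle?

a = 0.75 × 9.8 = 7.350 m/s².
Reaction distance = 26.0000 × 0.8 = 20.800 m.
Braking distance = v²/(2a) = 676.000 / 14.700 = 45.986 m.
Total stopping distance = 20.800 + 45.986 = 66.786 m, vs 78 m available — it stops with 78 − 66.786 = 11.214 m to spare.

Yes — it stops about 11.2 m short of the obstacle, so it never reaches it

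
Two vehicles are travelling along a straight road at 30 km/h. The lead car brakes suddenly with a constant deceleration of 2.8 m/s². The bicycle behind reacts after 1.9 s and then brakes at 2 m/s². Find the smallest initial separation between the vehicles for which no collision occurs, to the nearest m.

30 km/h ÷ 3.6 = 8.3333 m/s.
Leader travels v²/(2a_L) = 69.444 / 5.600 = 12.401 m before stopping.
Follower covers v·t_r = 8.3333 × 1.9 = 15.833 m while reacting, then v²/(2a_F) = 69.444 / 4.000 = 17.361 m while braking, for a total of 15.833 + 17.361 = 33.194 m.
Since a_F ≤ a_L and the follower starts braking later, the follower is never slower than the leader, so the closest approach is when both have stopped.
Minimum gap = 33.194 − 12.401 = 20.793 m.

Minimum gap ≈ 21 m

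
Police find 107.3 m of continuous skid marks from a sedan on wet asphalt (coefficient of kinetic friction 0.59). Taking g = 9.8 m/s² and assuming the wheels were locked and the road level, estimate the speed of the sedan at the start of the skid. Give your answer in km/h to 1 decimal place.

Deceleration a = μg = 0.59 × 9.8 = 5.782 m/s².
v = √(2a·d) = √(2 × 5.782 × 107.3) = √1240.817 = 35.2252 m/s.
= 35.2252 × 3.6 = 126.811 km/h.

Initial speed ≈ 126.8 km/h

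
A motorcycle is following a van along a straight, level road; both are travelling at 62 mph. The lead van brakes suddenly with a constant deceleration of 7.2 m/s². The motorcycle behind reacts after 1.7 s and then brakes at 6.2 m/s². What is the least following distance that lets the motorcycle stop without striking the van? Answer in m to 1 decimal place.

62 mph × 0.44704 = 27.7165 m/s.
Leader travels v²/(2a_L) = 768.204 / 14.400 = 53.347 m before stopping.
Follower covers v·t_r = 27.7165 × 1.7 = 47.118 m while reacting, then v²/(2a_F) = 768.204 / 12.400 = 61.952 m while braking, for a total of 47.118 + 61.952 = 109.070 m.
Since a_F ≤ a_L and the follower starts braking later, the follower is never slower than the leader, so the closest approach is when both have stopped.
Minimum gap = 109.070 − 53.347 = 55.723 m.

Minimum gap ≈ 55.7 m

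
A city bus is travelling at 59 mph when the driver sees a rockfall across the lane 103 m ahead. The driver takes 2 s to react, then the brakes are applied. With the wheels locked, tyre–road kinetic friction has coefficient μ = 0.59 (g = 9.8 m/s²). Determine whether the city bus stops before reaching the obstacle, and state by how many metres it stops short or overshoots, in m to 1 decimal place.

59 mph × 0.44704 = 26.3754 m/s.
a = μg = 0.59 × 9.8 = 5.782 m/s².
Reaction distance = 26.3754 × 2 = 52.751 m.
Braking distance = v²/(2a) = 695.662 / 11.564 = 60.158 m.
Total stopping distance = 52.751 + 60.158 = 112.909 m, vs 103 m available — it cannot stop in time and overshoots by 112.909 − 103 = 9.909 m.

No — it overshoots by 9.9 m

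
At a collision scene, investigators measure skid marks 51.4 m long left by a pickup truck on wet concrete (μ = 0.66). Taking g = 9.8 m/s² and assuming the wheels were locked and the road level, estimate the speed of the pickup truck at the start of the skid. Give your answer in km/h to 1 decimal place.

Initial speed ≈ 92.8 km/h

Deceleration a = μg = 0.66 × 9.8 = 6.468 m/s².
v = √(2a·d) = √(2 × 6.468 × 51.4) = √664.910 = 25.7858 m/s.
= 25.7858 × 3.6 = 92.829 km/h.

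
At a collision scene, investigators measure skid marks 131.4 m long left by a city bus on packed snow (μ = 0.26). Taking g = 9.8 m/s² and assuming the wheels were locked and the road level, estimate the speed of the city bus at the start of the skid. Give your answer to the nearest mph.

Deceleration a = μg = 0.26 × 9.8 = 2.548 m/s².
v = √(2a·d) = √(2 × 2.548 × 131.4) = √669.614 = 25.8769 m/s.
= 25.8769 ÷ 0.44704 = 57.885 mph.

Initial speed ≈ 58 mph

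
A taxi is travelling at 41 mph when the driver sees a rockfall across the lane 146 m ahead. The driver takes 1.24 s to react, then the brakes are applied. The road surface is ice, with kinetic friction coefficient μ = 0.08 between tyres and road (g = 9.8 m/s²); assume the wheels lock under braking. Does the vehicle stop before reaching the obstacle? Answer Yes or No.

No

41 mph × 0.44704 = 18.3286 m/s.
a = μg = 0.08 × 9.8 = 0.784 m/s².
Reaction distance = 18.3286 × 1.24 = 22.727 m.
Braking distance = v²/(2a) = 335.938 / 1.568 = 214.246 m.
Total stopping distance = 22.727 + 214.246 = 236.973 m, vs 146 m available — it cannot stop in time and overshoots by 236.973 − 146 = 90.973 m.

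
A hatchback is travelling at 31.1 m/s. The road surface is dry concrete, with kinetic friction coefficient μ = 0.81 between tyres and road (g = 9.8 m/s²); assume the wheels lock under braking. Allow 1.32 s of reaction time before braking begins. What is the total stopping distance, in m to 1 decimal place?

a = μg = 0.81 × 9.8 = 7.938 m/s².
Reaction distance = v·t_r = 31.1000 × 1.32 = 41.052 m.
Braking distance = v²/(2a) = 31.1000² / (2 × 7.938) = 967.210 / 15.876 = 60.923 m.
Total = 41.052 + 60.923 = 101.975 m.

Total stopping distance ≈ 102.0 m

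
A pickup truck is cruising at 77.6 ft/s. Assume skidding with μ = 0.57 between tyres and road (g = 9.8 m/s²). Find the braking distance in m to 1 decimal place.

77.6 ft/s × 0.3048 = 23.6525 m/s.
a = μg = 0.57 × 9.8 = 5.586 m/s².
Braking distance = v²/(2a) = 23.6525² / (2 × 5.586) = 559.441 / 11.172 = 50.075 m.

Braking distance ≈ 50.1 m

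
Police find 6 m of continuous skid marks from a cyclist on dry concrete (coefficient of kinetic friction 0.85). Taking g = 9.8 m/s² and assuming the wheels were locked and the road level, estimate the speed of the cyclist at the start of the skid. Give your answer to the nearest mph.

Deceleration a = μg = 0.85 × 9.8 = 8.330 m/s².
v = √(2a·d) = √(2 × 8.330 × 6) = √99.960 = 9.9980 m/s.
= 9.9980 ÷ 0.44704 = 22.365 mph.

Initial speed ≈ 22 mph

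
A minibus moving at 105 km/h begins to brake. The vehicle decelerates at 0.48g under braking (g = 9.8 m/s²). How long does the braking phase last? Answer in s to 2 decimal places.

Braking time ≈ 6.20 s

105 km/h ÷ 3.6 = 29.1667 m/s.
a = 0.48 × 9.8 = 4.704 m/s².
Braking time = v/a = 29.1667 / 4.704 = 6.200 s.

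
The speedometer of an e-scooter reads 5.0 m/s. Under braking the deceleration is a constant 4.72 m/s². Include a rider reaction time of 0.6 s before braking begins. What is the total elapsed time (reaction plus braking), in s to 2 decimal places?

Total time ≈ 1.66 s

Braking time = v/a = 5.0000 / 4.720 = 1.059 s.
Total = 0.6 + 1.059 = 1.659 s.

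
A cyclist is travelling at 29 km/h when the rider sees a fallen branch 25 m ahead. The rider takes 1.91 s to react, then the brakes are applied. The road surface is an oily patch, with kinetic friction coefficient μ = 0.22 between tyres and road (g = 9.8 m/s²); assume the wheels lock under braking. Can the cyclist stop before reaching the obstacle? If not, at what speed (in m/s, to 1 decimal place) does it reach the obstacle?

29 km/h ÷ 3.6 = 8.0556 m/s.
a = μg = 0.22 × 9.8 = 2.156 m/s².
Reaction distance = 8.0556 × 1.91 = 15.386 m.
Braking distance needed to stop: v²/(2a) = 64.893 / 4.312 = 15.049 m, so total needed = 15.386 + 15.049 = 30.435 m > 25 m — it cannot stop.
Distance remaining when braking begins: 25 − 15.386 = 9.614 m.
v² = v₀² − 2a·d = 64.893 − 2 × 2.156 × 9.614 = 23.437 m²/s².
v = √23.437 = 4.841 m/s.

No — it strikes the obstacle at 4.8 m/s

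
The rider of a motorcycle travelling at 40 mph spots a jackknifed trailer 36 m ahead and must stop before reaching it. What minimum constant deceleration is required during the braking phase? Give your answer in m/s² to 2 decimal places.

Required deceleration ≈ 4.44 m/s²

40 mph × 0.44704 = 17.8816 m/s.
v² = 2a·d ⇒ a = v²/(2d) = 17.8816² / (2 × 36.000) = 319.752 / 72.000 = 4.4410 m/s².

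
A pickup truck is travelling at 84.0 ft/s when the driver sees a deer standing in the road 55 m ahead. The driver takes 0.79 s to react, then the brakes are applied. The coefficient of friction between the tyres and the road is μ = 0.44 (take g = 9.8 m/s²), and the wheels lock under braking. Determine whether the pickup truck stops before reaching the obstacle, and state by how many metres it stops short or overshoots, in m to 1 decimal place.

84 ft/s × 0.3048 = 25.6032 m/s.
a = μg = 0.44 × 9.8 = 4.312 m/s².
Reaction distance = 25.6032 × 0.79 = 20.227 m.
Braking distance = v²/(2a) = 655.524 / 8.624 = 76.012 m.
Total stopping distance = 20.227 + 76.012 = 96.239 m, vs 55 m available — it cannot stop in time and overshoots by 96.239 − 55 = 41.239 m.

No — it overshoots by 41.2 m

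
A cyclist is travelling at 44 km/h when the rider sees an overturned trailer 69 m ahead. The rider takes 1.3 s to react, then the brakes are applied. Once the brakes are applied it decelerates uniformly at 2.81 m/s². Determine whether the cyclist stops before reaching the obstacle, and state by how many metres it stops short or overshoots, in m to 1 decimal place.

Yes — it stops 26.5 m short of the obstacle

44 km/h ÷ 3.6 = 12.2222 m/s.
Reaction distance = 12.2222 × 1.3 = 15.889 m.
Braking distance = v²/(2a) = 149.382 / 5.620 = 26.580 m.
Total stopping distance = 15.889 + 26.580 = 42.469 m, vs 69 m available — it stops with 69 − 42.469 = 26.531 m to spare.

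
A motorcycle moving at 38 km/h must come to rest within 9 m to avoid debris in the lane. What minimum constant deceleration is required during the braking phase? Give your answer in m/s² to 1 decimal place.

Required deceleration ≈ 6.2 m/s²

38 km/h ÷ 3.6 = 10.5556 m/s.
v² = 2a·d ⇒ a = v²/(2d) = 10.5556² / (2 × 9.000) = 111.421 / 18.000 = 6.1901 m/s².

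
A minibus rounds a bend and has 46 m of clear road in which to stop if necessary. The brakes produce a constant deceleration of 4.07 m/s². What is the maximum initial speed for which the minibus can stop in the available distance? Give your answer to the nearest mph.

Maximum speed ≈ 43 mph

v²/(2a) = d ⇒ v = √(2 × 4.070 × 46) = √374.44 = 19.3505 m/s.
19.3505 m/s ÷ 0.44704 = 43.286 mph.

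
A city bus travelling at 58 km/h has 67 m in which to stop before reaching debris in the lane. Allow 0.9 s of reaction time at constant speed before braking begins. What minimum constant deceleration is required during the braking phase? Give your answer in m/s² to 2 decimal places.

Required deceleration ≈ 2.47 m/s²

58 km/h ÷ 3.6 = 16.1111 m/s.
Distance covered during reaction = 16.1111 × 0.9 = 14.500 m.
Distance available for braking: 67 − 14.500 = 52.500 m.
v² = 2a·d ⇒ a = v²/(2d) = 16.1111² / (2 × 52.500) = 259.568 / 105.000 = 2.4721 m/s².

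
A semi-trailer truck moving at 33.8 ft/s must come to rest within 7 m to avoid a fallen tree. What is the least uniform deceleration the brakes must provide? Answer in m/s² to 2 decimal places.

Required deceleration ≈ 7.58 m/s²

33.8 ft/s × 0.3048 = 10.3022 m/s.
v² = 2a·d ⇒ a = v²/(2d) = 10.3022² / (2 × 7.000) = 106.135 / 14.000 = 7.5811 m/s².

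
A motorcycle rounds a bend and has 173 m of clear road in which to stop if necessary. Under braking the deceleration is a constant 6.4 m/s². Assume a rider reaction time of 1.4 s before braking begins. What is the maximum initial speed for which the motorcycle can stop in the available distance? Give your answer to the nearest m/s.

Maximum speed ≈ 39 m/s

Stopping distance: v·t_r + v²/(2a) = 173 with t_r = 1.4 s and a = 6.400 m/s².
So v² + 17.920 v − 2214.40 = 0.
Positive root: v = −a·t_r + √((a·t_r)² + 2a·d) = −8.960 + √(80.282 + 2214.40) = 38.9428 m/s.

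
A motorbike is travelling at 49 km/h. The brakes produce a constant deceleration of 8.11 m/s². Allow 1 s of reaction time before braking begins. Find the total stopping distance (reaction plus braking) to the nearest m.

Total stopping distance ≈ 25 m

49 km/h ÷ 3.6 = 13.6111 m/s.
Reaction distance = v·t_r = 13.6111 × 1 = 13.611 m.
Braking distance = v²/(2a) = 13.6111² / (2 × 8.110) = 185.262 / 16.220 = 11.422 m.
Total = 13.611 + 11.422 = 25.033 m.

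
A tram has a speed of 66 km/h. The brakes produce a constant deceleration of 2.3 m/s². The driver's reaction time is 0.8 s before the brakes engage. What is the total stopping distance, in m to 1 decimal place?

Total stopping distance ≈ 87.7 m

66 km/h ÷ 3.6 = 18.3333 m/s.
Reaction distance = v·t_r = 18.3333 × 0.8 = 14.667 m.
Braking distance = v²/(2a) = 18.3333² / (2 × 2.300) = 336.110 / 4.600 = 73.067 m.
Total = 14.667 + 73.067 = 87.734 m.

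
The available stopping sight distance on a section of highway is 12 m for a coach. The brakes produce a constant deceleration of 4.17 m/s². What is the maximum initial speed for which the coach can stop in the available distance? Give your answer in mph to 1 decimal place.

v²/(2a) = d ⇒ v = √(2 × 4.170 × 12) = √100.08 = 10.0040 m/s.
10.0040 m/s ÷ 0.44704 = 22.378 mph.

Maximum speed ≈ 22.4 mph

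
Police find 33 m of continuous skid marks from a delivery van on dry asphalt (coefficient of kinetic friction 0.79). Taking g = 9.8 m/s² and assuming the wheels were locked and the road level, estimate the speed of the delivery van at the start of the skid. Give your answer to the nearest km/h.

Initial speed ≈ 81 km/h

Deceleration a = μg = 0.79 × 9.8 = 7.742 m/s².
v = √(2a·d) = √(2 × 7.742 × 33) = √510.972 = 22.6047 m/s.
= 22.6047 × 3.6 = 81.377 km/h.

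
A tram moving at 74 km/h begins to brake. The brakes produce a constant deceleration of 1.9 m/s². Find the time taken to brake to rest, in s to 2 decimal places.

Braking time ≈ 10.82 s

74 km/h ÷ 3.6 = 20.5556 m/s.
Braking time = v/a = 20.5556 / 1.900 = 10.819 s.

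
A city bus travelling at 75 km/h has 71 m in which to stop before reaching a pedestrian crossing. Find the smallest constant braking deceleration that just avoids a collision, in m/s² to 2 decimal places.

75 km/h ÷ 3.6 = 20.8333 m/s.
v² = 2a·d ⇒ a = v²/(2d) = 20.8333² / (2 × 71.000) = 434.026 / 142.000 = 3.0565 m/s².

Required deceleration ≈ 3.06 m/s²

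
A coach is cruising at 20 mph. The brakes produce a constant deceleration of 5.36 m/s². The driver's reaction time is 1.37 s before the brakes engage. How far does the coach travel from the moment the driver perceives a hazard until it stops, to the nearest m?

20 mph × 0.44704 = 8.9408 m/s.
Reaction distance = v·t_r = 8.9408 × 1.37 = 12.249 m.
Braking distance = v²/(2a) = 8.9408² / (2 × 5.360) = 79.938 / 10.720 = 7.457 m.
Total = 12.249 + 7.457 = 19.706 m.

Total stopping distance ≈ 20 m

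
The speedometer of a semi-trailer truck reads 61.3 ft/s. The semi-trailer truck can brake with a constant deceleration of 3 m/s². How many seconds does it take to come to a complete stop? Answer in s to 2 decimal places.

61.3 ft/s × 0.3048 = 18.6842 m/s.
Braking time = v/a = 18.6842 / 3.000 = 6.228 s.

Braking time ≈ 6.23 s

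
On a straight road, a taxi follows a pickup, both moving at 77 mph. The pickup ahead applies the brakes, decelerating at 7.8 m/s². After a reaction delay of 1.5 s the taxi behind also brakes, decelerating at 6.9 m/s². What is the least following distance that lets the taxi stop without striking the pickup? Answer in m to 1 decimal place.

77 mph × 0.44704 = 34.4221 m/s.
Leader travels v²/(2a_L) = 1184.881 / 15.600 = 75.954 m before stopping.
Follower covers v·t_r = 34.4221 × 1.5 = 51.633 m while reacting, then v²/(2a_F) = 1184.881 / 13.800 = 85.861 m while braking, for a total of 51.633 + 85.861 = 137.494 m.
Since a_F ≤ a_L and the follower starts braking later, the follower is never slower than the leader, so the closest approach is when both have stopped.
Minimum gap = 137.494 − 75.954 = 61.540 m.

Minimum gap ≈ 61.5 m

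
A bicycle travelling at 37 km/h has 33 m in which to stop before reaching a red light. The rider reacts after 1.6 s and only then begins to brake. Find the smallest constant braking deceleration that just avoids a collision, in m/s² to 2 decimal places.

Required deceleration ≈ 3.19 m/s²

37 km/h ÷ 3.6 = 10.2778 m/s.
Distance covered during reaction = 10.2778 × 1.6 = 16.444 m.
Distance available for braking: 33 − 16.444 = 16.556 m.
v² = 2a·d ⇒ a = v²/(2d) = 10.2778² / (2 × 16.556) = 105.633 / 33.112 = 3.1902 m/s².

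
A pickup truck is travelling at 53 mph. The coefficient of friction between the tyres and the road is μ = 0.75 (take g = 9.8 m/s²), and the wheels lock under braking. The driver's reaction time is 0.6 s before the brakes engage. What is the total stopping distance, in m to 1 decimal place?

Total stopping distance ≈ 52.4 m

53 mph × 0.44704 = 23.6931 m/s.
a = μg = 0.75 × 9.8 = 7.350 m/s².
Reaction distance = v·t_r = 23.6931 × 0.6 = 14.216 m.
Braking distance = v²/(2a) = 23.6931² / (2 × 7.350) = 561.363 / 14.700 = 38.188 m.
Total = 14.216 + 38.188 = 52.404 m.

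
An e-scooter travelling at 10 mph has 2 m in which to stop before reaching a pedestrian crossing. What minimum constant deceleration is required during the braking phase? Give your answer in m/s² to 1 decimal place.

Required deceleration ≈ 5.0 m/s²

10 mph × 0.44704 = 4.4704 m/s.
v² = 2a·d ⇒ a = v²/(2d) = 4.4704² / (2 × 2.000) = 19.984 / 4.000 = 4.9960 m/s².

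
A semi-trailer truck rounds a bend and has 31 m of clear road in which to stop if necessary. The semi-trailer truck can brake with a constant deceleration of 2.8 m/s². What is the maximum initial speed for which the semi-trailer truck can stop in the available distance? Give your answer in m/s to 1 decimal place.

v²/(2a) = d ⇒ v = √(2 × 2.800 × 31) = √173.60 = 13.1757 m/s.

Maximum speed ≈ 13.2 m/s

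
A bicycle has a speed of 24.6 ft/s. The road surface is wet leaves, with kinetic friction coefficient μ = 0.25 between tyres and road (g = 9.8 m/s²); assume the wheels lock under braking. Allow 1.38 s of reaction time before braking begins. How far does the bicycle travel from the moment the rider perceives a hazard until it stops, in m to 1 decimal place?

24.6 ft/s × 0.3048 = 7.4981 m/s.
a = μg = 0.25 × 9.8 = 2.450 m/s².
Reaction distance = v·t_r = 7.4981 × 1.38 = 10.347 m.
Braking distance = v²/(2a) = 7.4981² / (2 × 2.450) = 56.222 / 4.900 = 11.474 m.
Total = 10.347 + 11.474 = 21.821 m.

Total stopping distance ≈ 21.8 m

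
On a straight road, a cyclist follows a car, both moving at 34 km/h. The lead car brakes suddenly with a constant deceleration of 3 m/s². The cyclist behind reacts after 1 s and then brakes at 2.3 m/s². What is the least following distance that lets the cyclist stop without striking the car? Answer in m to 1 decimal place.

Minimum gap ≈ 14.0 m

34 km/h ÷ 3.6 = 9.4444 m/s.
Leader travels v²/(2a_L) = 89.197 / 6.000 = 14.866 m before stopping.
Follower covers v·t_r = 9.4444 × 1 = 9.444 m while reacting, then v²/(2a_F) = 89.197 / 4.600 = 19.391 m while braking, for a total of 9.444 + 19.391 = 28.835 m.
Since a_F ≤ a_L and the follower starts braking later, the follower is never slower than the leader, so the closest approach is when both have stopped.
Minimum gap = 28.835 − 14.866 = 13.969 m.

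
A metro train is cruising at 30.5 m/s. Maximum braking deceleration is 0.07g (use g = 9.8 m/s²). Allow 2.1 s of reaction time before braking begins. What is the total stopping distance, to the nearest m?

Total stopping distance ≈ 742 m

a = 0.07 × 9.8 = 0.686 m/s².
Reaction distance = v·t_r = 30.5000 × 2.1 = 64.050 m.
Braking distance = v²/(2a) = 30.5000² / (2 × 0.686) = 930.250 / 1.372 = 678.025 m.
Total = 64.050 + 678.025 = 742.075 m.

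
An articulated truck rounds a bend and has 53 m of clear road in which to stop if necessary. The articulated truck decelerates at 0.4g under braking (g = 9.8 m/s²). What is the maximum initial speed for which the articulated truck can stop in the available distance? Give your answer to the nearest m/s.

a = 0.4 × 9.8 = 3.920 m/s².
v²/(2a) = d ⇒ v = √(2 × 3.920 × 53) = √415.52 = 20.3843 m/s.

Maximum speed ≈ 20 m/s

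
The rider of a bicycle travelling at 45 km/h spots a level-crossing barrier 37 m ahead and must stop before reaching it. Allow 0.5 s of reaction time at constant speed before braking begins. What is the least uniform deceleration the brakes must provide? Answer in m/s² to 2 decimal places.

45 km/h ÷ 3.6 = 12.5000 m/s.
Distance covered during reaction = 12.5000 × 0.5 = 6.250 m.
Distance available for braking: 37 − 6.250 = 30.750 m.
v² = 2a·d ⇒ a = v²/(2d) = 12.5000² / (2 × 30.750) = 156.250 / 61.500 = 2.5407 m/s².

Required deceleration ≈ 2.54 m/s²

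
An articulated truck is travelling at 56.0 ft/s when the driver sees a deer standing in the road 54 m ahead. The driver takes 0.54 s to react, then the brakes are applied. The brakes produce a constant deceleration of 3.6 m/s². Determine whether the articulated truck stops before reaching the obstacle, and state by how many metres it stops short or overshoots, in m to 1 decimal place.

56 ft/s × 0.3048 = 17.0688 m/s.
Reaction distance = 17.0688 × 0.54 = 9.217 m.
Braking distance = v²/(2a) = 291.344 / 7.200 = 40.464 m.
Total stopping distance = 9.217 + 40.464 = 49.681 m, vs 54 m available — it stops with 54 − 49.681 = 4.319 m to spare.

Yes — it stops 4.3 m short of the obstacle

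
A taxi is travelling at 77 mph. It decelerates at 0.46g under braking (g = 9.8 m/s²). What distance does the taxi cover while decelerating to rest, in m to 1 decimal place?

Braking distance ≈ 131.4 m

77 mph × 0.44704 = 34.4221 m/s.
a = 0.46 × 9.8 = 4.508 m/s².
Braking distance = v²/(2a) = 34.4221² / (2 × 4.508) = 1184.881 / 9.016 = 131.420 m.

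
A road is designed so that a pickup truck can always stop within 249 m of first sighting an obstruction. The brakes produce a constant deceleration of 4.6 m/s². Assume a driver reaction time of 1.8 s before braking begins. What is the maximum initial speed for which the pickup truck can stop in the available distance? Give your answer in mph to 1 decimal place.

Stopping distance: v·t_r + v²/(2a) = 249 with t_r = 1.8 s and a = 4.600 m/s².
So v² + 16.560 v − 2290.80 = 0.
Positive root: v = −a·t_r + √((a·t_r)² + 2a·d) = −8.280 + √(68.558 + 2290.80) = 40.2932 m/s.
40.2932 m/s ÷ 0.44704 = 90.133 mph.

Maximum speed ≈ 90.1 mph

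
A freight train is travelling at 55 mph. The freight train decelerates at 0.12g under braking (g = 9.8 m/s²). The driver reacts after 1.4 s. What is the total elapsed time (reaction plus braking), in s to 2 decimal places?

Total time ≈ 22.31 s

55 mph × 0.44704 = 24.5872 m/s.
a = 0.12 × 9.8 = 1.176 m/s².
Braking time = v/a = 24.5872 / 1.176 = 20.907 s.
Total = 1.4 + 20.907 = 22.307 s.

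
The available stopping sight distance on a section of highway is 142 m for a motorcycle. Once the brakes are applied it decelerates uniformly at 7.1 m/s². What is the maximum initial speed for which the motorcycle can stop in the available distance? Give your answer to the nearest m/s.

v²/(2a) = d ⇒ v = √(2 × 7.100 × 142) = √2016.40 = 44.9043 m/s.

Maximum speed ≈ 45 m/s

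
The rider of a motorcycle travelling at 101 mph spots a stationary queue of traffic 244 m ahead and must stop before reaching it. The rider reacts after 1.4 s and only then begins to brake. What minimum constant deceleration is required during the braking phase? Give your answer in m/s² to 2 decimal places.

101 mph × 0.44704 = 45.1510 m/s.
Distance covered during reaction = 45.1510 × 1.4 = 63.211 m.
Distance available for braking: 244 − 63.211 = 180.789 m.
v² = 2a·d ⇒ a = v²/(2d) = 45.1510² / (2 × 180.789) = 2038.613 / 361.578 = 5.6381 m/s².

Required deceleration ≈ 5.64 m/s²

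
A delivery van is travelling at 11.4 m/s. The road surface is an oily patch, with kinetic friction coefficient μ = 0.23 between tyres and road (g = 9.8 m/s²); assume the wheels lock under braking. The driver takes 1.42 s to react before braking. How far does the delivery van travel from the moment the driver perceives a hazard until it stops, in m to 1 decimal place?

a = μg = 0.23 × 9.8 = 2.254 m/s².
Reaction distance = v·t_r = 11.4000 × 1.42 = 16.188 m.
Braking distance = v²/(2a) = 11.4000² / (2 × 2.254) = 129.960 / 4.508 = 28.829 m.
Total = 16.188 + 28.829 = 45.017 m.

Total stopping distance ≈ 45.0 m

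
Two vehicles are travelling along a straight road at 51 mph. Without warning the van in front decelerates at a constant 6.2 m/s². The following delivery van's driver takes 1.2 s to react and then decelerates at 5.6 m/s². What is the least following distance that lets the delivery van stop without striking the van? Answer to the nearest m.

Minimum gap ≈ 32 m

51 mph × 0.44704 = 22.7990 m/s.
Leader travels v²/(2a_L) = 519.794 / 12.400 = 41.919 m before stopping.
Follower covers v·t_r = 22.7990 × 1.2 = 27.359 m while reacting, then v²/(2a_F) = 519.794 / 11.200 = 46.410 m while braking, for a total of 27.359 + 46.410 = 73.769 m.
Since a_F ≤ a_L and the follower starts braking later, the follower is never slower than the leader, so the closest approach is when both have stopped.
Minimum gap = 73.769 − 41.919 = 31.850 m.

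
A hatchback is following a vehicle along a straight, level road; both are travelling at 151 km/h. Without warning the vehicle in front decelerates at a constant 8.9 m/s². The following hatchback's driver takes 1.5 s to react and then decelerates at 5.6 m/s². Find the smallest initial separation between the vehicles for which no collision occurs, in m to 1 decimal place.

151 km/h ÷ 3.6 = 41.9444 m/s.
Leader travels v²/(2a_L) = 1759.333 / 17.800 = 98.839 m before stopping.
Follower covers v·t_r = 41.9444 × 1.5 = 62.917 m while reacting, then v²/(2a_F) = 1759.333 / 11.200 = 157.083 m while braking, for a total of 62.917 + 157.083 = 220.000 m.
Since a_F ≤ a_L and the follower starts braking later, the follower is never slower than the leader, so the closest approach is when both have stopped.
Minimum gap = 220.000 − 98.839 = 121.161 m.

Minimum gap ≈ 121.2 m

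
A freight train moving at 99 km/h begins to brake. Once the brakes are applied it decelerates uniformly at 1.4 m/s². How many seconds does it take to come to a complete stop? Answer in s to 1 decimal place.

99 km/h ÷ 3.6 = 27.5000 m/s.
Braking time = v/a = 27.5000 / 1.400 = 19.643 s.

Braking time ≈ 19.6 s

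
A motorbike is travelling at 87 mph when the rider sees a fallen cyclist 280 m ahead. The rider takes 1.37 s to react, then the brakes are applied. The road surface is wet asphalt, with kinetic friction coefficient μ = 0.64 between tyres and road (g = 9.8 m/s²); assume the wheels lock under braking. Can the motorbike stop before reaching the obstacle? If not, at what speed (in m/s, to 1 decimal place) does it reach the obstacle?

87 mph × 0.44704 = 38.8925 m/s.
a = μg = 0.64 × 9.8 = 6.272 m/s².
Reaction distance = 38.8925 × 1.37 = 53.283 m.
Braking distance = v²/(2a) = 1512.627 / 12.544 = 120.586 m.
Total stopping distance = 53.283 + 120.586 = 173.869 m, vs 280 m available — it stops with 280 − 173.869 = 106.131 m to spare.

Yes — it stops about 106.1 m short of the obstacle, so it never reaches it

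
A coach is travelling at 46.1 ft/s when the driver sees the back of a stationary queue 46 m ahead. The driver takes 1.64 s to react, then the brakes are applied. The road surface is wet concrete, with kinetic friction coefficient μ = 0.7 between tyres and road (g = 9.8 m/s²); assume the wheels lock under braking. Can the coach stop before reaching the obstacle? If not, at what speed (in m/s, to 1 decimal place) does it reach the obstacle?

Yes — it stops about 8.6 m short of the obstacle, so it never reaches it

46.1 ft/s × 0.3048 = 14.0513 m/s.
a = μg = 0.7 × 9.8 = 6.860 m/s².
Reaction distance = 14.0513 × 1.64 = 23.044 m.
Braking distance = v²/(2a) = 197.439 / 13.720 = 14.391 m.
Total stopping distance = 23.044 + 14.391 = 37.435 m, vs 46 m available — it stops with 46 − 37.435 = 8.565 m to spare.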